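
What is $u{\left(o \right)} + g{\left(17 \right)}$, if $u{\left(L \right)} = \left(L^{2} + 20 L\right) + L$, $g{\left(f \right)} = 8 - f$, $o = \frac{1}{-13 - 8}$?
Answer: $- \frac{4409}{441} \approx -9.9977$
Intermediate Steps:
$o = - \frac{1}{21}$ ($o = \frac{1}{-21} = - \frac{1}{21} \approx -0.047619$)
$u{\left(L \right)} = L^{2} + 21 L$
$u{\left(o \right)} + g{\left(17 \right)} = - \frac{21 - \frac{1}{21}}{21} + \left(8 - 17\right) = \left(- \frac{1}{21}\right) \frac{440}{21} + \left(8 - 17\right) = - \frac{440}{441} - 9 = - \frac{4409}{441}$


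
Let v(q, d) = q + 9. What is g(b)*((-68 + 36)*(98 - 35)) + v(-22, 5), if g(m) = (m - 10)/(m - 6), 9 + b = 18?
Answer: 659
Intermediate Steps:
v(q, d) = 9 + q
b = 9 (b = -9 + 18 = 9)
g(m) = (-10 + m)/(-6 + m)
g(b)*((-68 + 36)*(98 - 35)) + v(-22, 5) = ((-10 + 9)/(-6 + 9))*((-68 + 36)*(98 - 35)) + (9 - 22) = (-1/3)*(-32*63) - 13 = ((⅓)*(-1))*(-2016) - 13 = -⅓*(-2016) - 13 = 672 - 13 = 659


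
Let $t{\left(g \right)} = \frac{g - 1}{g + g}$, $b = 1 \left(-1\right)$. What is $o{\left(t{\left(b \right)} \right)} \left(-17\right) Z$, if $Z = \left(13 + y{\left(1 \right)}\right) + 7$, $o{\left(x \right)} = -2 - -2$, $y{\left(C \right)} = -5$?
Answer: $0$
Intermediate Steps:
$b = -1$
$t{\left(g \right)} = \frac{-1 + g}{2 g}$
$o{\left(x \right)} = 0$ ($o{\left(x \right)} = -2 + 2 = 0$)
$Z = 15$ ($Z = \left(13 - 5\right) + 7 = 8 + 7 = 15$)
$o{\left(t{\left(b \right)} \right)} \left(-17\right) Z = 0 \left(-17\right) 15 = 0 \cdot 15 = 0$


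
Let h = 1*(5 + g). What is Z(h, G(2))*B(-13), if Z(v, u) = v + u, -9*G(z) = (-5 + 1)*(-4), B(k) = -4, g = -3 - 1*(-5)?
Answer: -188/9 ≈ -20.889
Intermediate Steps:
g = 2 (g = -3 + 5 = 2)
G(z) = -16/9 (G(z) = -(-5 + 1)*(-4)/9 = -(-4)*(-4)/9 = -⅑*16 = -16/9)
h = 7 (h = 1*(5 + 2) = 1*7 = 7)
Z(v, u) = u + v
Z(h, G(2))*B(-13) = (-16/9 + 7)*(-4) = (47/9)*(-4) = -188/9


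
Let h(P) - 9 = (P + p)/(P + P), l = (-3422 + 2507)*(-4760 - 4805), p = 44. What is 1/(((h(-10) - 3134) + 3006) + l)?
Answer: 10/87518543 ≈ 1.1426e-7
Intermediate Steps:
l = 8751975 (l = -915*(-9565) = 8751975)
h(P) = 9 + (44 + P)/(2*P) (h(P) = 9 + (P + 44)/(P + P) = 9 + (44 + P)/((2*P)) = 9 + (44 + P)*(1/(2*P)) = 9 + (44 + P)/(2*P))
1/(((h(-10) - 3134) + 3006) + l) = 1/((((19/2 + 22/(-10)) - 3134) + 3006) + 8751975) = 1/((((19/2 + 22*(-⅒)) - 3134) + 3006) + 8751975) = 1/((((19/2 - 11/5) - 3134) + 3006) + 8751975) = 1/(((73/10 - 3134) + 3006) + 8751975) = 1/((-31267/10 + 3006) + 8751975) = 1/(-1207/10 + 8751975) = 1/(87518543/10) = 10/87518543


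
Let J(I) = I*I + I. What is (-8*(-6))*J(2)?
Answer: 288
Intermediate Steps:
J(I) = I + I² (J(I) = I² + I = I + I²)
(-8*(-6))*J(2) = (-8*(-6))*(2*(1 + 2)) = 48*(2*3) = 48*6 = 288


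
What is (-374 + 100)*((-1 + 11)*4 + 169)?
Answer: -57266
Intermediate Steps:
(-374 + 100)*((-1 + 11)*4 + 169) = -274*(10*4 + 169) = -274*(40 + 169) = -274*209 = -57266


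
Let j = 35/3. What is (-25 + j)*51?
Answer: -680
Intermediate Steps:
j = 35/3 (j = 35*(⅓) = 35/3 ≈ 11.667)
(-25 + j)*51 = (-25 + 35/3)*51 = -40/3*51 = -680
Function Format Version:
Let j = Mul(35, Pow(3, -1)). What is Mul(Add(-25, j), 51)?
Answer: -680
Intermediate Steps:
j = Rational(35, 3) (j = Mul(35, Rational(1, 3)) = Rational(35, 3) ≈ 11.667)
Mul(Add(-25, j), 51) = Mul(Add(-25, Rational(35, 3)), 51) = Mul(Rational(-40, 3), 51) = -680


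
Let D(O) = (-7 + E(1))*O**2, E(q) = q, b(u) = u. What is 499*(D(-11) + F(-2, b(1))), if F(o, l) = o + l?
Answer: -362773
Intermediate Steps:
F(o, l) = l + o
D(O) = -6*O**2 (D(O) = (-7 + 1)*O**2 = -6*O**2)
499*(D(-11) + F(-2, b(1))) = 499*(-6*(-11)**2 + (1 - 2)) = 499*(-6*121 - 1) = 499*(-726 - 1) = 499*(-727) = -362773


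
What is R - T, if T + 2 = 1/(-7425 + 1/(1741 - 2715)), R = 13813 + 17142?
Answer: 223879508081/7231951 ≈ 30957.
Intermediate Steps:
R = 30955
T = -14464876/7231951 (T = -2 + 1/(-7425 + 1/(1741 - 2715)) = -2 + 1/(-7425 + 1/(-974)) = -2 + 1/(-7425 - 1/974) = -2 + 1/(-7231951/974) = -2 - 974/7231951 = -14464876/7231951 ≈ -2.0001)
R - T = 30955 - 1*(-14464876/7231951) = 30955 + 14464876/7231951 = 223879508081/7231951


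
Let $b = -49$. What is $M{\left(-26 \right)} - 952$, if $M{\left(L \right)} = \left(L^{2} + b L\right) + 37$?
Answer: $1035$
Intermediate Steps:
$M{\left(L \right)} = 37 + L^{2} - 49 L$ ($M{\left(L \right)} = \left(L^{2} - 49 L\right) + 37 = 37 + L^{2} - 49 L$)
$M{\left(-26 \right)} - 952 = \left(37 + \left(-26\right)^{2} - -1274\right) - 952 = \left(37 + 676 + 1274\right) - 952 = 1987 - 952 = 1035$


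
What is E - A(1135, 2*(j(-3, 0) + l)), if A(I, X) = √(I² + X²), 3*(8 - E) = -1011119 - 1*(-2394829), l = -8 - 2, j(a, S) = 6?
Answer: -1383686/3 - √1288289 ≈ -4.6236e+5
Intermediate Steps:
l = -10
E = -1383686/3 (E = 8 - (-1011119 - 1*(-2394829))/3 = 8 - (-1011119 + 2394829)/3 = 8 - ⅓*1383710 = 8 - 1383710/3 = -1383686/3 ≈ -4.6123e+5)
E - A(1135, 2*(j(-3, 0) + l)) = -1383686/3 - √(1135² + (2*(6 - 10))²) = -1383686/3 - √(1288225 + (2*(-4))²) = -1383686/3 - √(1288225 + (-8)²) = -1383686/3 - √(1288225 + 64) = -1383686/3 - √1288289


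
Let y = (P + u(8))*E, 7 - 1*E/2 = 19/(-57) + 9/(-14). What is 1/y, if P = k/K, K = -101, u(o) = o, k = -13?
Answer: 2121/275035 ≈ 0.0077117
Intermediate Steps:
E = 335/21 (E = 14 - 2*(19/(-57) + 9/(-14)) = 14 - 2*(19*(-1/57) + 9*(-1/14)) = 14 - 2*(-⅓ - 9/14) = 14 - 2*(-41/42) = 14 + 41/21 = 335/21 ≈ 15.952)
P = 13/101 (P = -13/(-101) = -13*(-1/101) = 13/101 ≈ 0.12871)
y = 275035/2121 (y = (13/101 + 8)*(335/21) = (821/101)*(335/21) = 275035/2121 ≈ 129.67)
1/y = 1/(275035/2121) = 2121/275035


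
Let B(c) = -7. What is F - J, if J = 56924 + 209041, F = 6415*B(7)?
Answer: -310870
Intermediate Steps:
F = -44905 (F = 6415*(-7) = -44905)
J = 265965
F - J = -44905 - 1*265965 = -44905 - 265965 = -310870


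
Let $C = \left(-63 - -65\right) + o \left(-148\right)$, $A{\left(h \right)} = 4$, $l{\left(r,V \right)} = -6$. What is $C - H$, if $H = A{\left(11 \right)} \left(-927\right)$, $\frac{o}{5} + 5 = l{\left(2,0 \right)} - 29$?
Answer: $33310$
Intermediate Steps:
$o = -200$ ($o = -25 + 5 \left(-6 - 29\right) = -25 + 5 \left(-35\right) = -25 - 175 = -200$)
$H = -3708$ ($H = 4 \left(-927\right) = -3708$)
$C = 29602$ ($C = \left(-63 - -65\right) - -29600 = \left(-63 + 65\right) + 29600 = 2 + 29600 = 29602$)
$C - H = 29602 - -3708 = 29602 + 3708 = 33310$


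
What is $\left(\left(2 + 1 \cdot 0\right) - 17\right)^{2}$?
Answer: $225$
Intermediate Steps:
$\left(\left(2 + 1 \cdot 0\right) - 17\right)^{2} = \left(\left(2 + 0\right) - 17\right)^{2} = \left(2 - 17\right)^{2} = \left(-15\right)^{2} = 225$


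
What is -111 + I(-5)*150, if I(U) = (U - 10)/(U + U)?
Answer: 114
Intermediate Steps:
I(U) = (-10 + U)/(2*U) (I(U) = (-10 + U)/((2*U)) = (-10 + U)*(1/(2*U)) = (-10 + U)/(2*U))
-111 + I(-5)*150 = -111 + ((½)*(-10 - 5)/(-5))*150 = -111 + ((½)*(-⅕)*(-15))*150 = -111 + (3/2)*150 = -111 + 225 = 114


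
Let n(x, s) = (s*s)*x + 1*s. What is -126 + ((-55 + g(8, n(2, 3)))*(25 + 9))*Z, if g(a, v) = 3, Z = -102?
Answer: 180210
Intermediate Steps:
n(x, s) = s + x*s² (n(x, s) = s²*x + s = x*s² + s = s + x*s²)
-126 + ((-55 + g(8, n(2, 3)))*(25 + 9))*Z = -126 + ((-55 + 3)*(25 + 9))*(-102) = -126 - 52*34*(-102) = -126 - 1768*(-102) = -126 + 180336 = 180210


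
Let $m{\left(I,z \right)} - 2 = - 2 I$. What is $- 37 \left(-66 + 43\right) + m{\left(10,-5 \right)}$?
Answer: $833$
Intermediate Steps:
$m{\left(I,z \right)} = 2 - 2 I$
$- 37 \left(-66 + 43\right) + m{\left(10,-5 \right)} = - 37 \left(-66 + 43\right) + \left(2 - 20\right) = \left(-37\right) \left(-23\right) + \left(2 - 20\right) = 851 - 18 = 833$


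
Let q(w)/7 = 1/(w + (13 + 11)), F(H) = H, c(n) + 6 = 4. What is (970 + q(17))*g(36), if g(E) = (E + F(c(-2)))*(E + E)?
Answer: 97374096/41 ≈ 2.3750e+6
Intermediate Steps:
c(n) = -2 (c(n) = -6 + 4 = -2)
g(E) = 2*E*(-2 + E) (g(E) = (E - 2)*(E + E) = (-2 + E)*(2*E) = 2*E*(-2 + E))
q(w) = 7/(24 + w) (q(w) = 7/(w + (13 + 11)) = 7/(w + 24) = 7/(24 + w))
(970 + q(17))*g(36) = (970 + 7/(24 + 17))*(2*36*(-2 + 36)) = (970 + 7/41)*(2*36*34) = (970 + 7*(1/41))*2448 = (970 + 7/41)*2448 = (39777/41)*2448 = 97374096/41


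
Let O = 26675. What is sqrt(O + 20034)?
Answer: sqrt(46709) ≈ 216.12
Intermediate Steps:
sqrt(O + 20034) = sqrt(26675 + 20034) = sqrt(46709)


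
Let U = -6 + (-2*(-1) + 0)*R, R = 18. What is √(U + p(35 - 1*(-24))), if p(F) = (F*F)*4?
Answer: √13954 ≈ 118.13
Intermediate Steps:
p(F) = 4*F² (p(F) = F²*4 = 4*F²)
U = 30 (U = -6 + (-2*(-1) + 0)*18 = -6 + (2 + 0)*18 = -6 + 2*18 = -6 + 36 = 30)
√(U + p(35 - 1*(-24))) = √(30 + 4*(35 - 1*(-24))²) = √(30 + 4*(35 + 24)²) = √(30 + 4*59²) = √(30 + 4*3481) = √(30 + 13924) = √13954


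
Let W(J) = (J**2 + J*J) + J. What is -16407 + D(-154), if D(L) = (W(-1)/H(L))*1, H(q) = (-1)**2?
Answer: -16406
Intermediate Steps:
H(q) = 1
W(J) = J + 2*J**2 (W(J) = (J**2 + J**2) + J = 2*J**2 + J = J + 2*J**2)
D(L) = 1 (D(L) = (-(1 + 2*(-1))/1)*1 = (-(1 - 2)*1)*1 = (-1*(-1)*1)*1 = (1*1)*1 = 1*1 = 1)
-16407 + D(-154) = -16407 + 1 = -16406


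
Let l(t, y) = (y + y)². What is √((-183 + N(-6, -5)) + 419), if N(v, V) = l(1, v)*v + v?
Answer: I*√634 ≈ 25.179*I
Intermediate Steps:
l(t, y) = 4*y² (l(t, y) = (2*y)² = 4*y²)
N(v, V) = v + 4*v³ (N(v, V) = (4*v²)*v + v = 4*v³ + v = v + 4*v³)
√((-183 + N(-6, -5)) + 419) = √((-183 + (-6 + 4*(-6)³)) + 419) = √((-183 + (-6 + 4*(-216))) + 419) = √((-183 + (-6 - 864)) + 419) = √((-183 - 870) + 419) = √(-1053 + 419) = √(-634) = I*√634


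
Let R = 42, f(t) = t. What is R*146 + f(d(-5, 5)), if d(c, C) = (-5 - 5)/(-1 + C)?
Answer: 12259/2 ≈ 6129.5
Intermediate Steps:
d(c, C) = -10/(-1 + C)
R*146 + f(d(-5, 5)) = 42*146 - 10/(-1 + 5) = 6132 - 10/4 = 6132 - 10*¼ = 6132 - 5/2 = 12259/2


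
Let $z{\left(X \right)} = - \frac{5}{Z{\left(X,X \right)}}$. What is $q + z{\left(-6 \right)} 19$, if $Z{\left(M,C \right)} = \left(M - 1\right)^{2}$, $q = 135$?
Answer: $\frac{6520}{49} \approx 133.06$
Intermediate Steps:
$Z{\left(M,C \right)} = \left(-1 + M\right)^{2}$
$z{\left(X \right)} = - \frac{5}{\left(-1 + X\right)^{2}}$
$q + z{\left(-6 \right)} 19 = 135 + - \frac{5}{\left(-1 - 6\right)^{2}} \cdot 19 = 135 + - \frac{5}{49} \cdot 19 = 135 + \left(-5\right) \frac{1}{49} \cdot 19 = 135 - \frac{95}{49} = \frac{6520}{49}$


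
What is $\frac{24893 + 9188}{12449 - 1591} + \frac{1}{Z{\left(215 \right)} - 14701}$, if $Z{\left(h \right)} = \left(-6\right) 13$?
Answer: $\frac{503672241}{160470382} \approx 3.1387$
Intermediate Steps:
$Z{\left(h \right)} = -78$
$\frac{24893 + 9188}{12449 - 1591} + \frac{1}{Z{\left(215 \right)} - 14701} = \frac{24893 + 9188}{12449 - 1591} + \frac{1}{-78 - 14701} = \frac{34081}{10858} + \frac{1}{-14779} = 34081 \cdot \frac{1}{10858} - \frac{1}{14779} = \frac{34081}{10858} - \frac{1}{14779} = \frac{503672241}{160470382}$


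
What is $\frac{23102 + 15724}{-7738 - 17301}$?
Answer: $- \frac{38826}{25039} \approx -1.5506$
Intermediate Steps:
$\frac{23102 + 15724}{-7738 - 17301} = \frac{38826}{-25039} = 38826 \left(- \frac{1}{25039}\right) = - \frac{38826}{25039}$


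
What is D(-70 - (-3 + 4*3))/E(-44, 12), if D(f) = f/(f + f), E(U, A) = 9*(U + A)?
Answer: -1/576 ≈ -0.0017361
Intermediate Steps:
E(U, A) = 9*A + 9*U (E(U, A) = 9*(A + U) = 9*A + 9*U)
D(f) = 1/2 (D(f) = f/((2*f)) = f*(1/(2*f)) = 1/2)
D(-70 - (-3 + 4*3))/E(-44, 12) = 1/(2*(9*12 + 9*(-44))) = 1/(2*(108 - 396)) = (1/2)/(-288) = (1/2)*(-1/288) = -1/576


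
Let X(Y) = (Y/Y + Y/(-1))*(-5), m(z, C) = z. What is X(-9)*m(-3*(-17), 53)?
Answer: -2550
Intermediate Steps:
X(Y) = -5 + 5*Y (X(Y) = (1 + Y*(-1))*(-5) = (1 - Y)*(-5) = -5 + 5*Y)
X(-9)*m(-3*(-17), 53) = (-5 + 5*(-9))*(-3*(-17)) = (-5 - 45)*51 = -50*51 = -2550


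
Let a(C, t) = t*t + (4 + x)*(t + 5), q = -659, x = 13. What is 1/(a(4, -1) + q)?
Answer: -1/590 ≈ -0.0016949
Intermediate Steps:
a(C, t) = 85 + t² + 17*t (a(C, t) = t*t + (4 + 13)*(t + 5) = t² + 17*(5 + t) = t² + (85 + 17*t) = 85 + t² + 17*t)
1/(a(4, -1) + q) = 1/((85 + (-1)² + 17*(-1)) - 659) = 1/((85 + 1 - 17) - 659) = 1/(69 - 659) = 1/(-590) = -1/590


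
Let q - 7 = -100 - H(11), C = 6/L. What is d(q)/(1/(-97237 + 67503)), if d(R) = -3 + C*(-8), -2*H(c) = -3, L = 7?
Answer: 2051646/7 ≈ 2.9309e+5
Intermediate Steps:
C = 6/7 ≈ 0.85714
H(c) = 3/2 (H(c) = -½*(-3) = 3/2)
q = -189/2 (q = 7 + (-100 - 1*3/2) = 7 + (-100 - 3/2) = 7 - 203/2 = -189/2 ≈ -94.500)
d(R) = -69/7 (d(R) = -3 + (6/7)*(-8) = -3 - 48/7 = -69/7)
d(q)/(1/(-97237 + 67503)) = -69/(7*(1/(-97237 + 67503))) = -69/(7*(1/(-29734))) = -69/(7*(-1/29734)) = -69/7*(-29734) = 2051646/7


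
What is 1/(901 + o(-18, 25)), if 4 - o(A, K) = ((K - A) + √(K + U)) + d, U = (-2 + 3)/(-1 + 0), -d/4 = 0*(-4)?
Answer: 431/371510 + √6/371510 ≈ 0.0011667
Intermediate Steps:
d = 0 (d = -0*(-4) = -4*0 = 0)
U = -1 (U = 1/(-1) = 1*(-1) = -1)
o(A, K) = 4 + A - K - √(-1 + K) (o(A, K) = 4 - (((K - A) + √(K - 1)) + 0) = 4 - (((K - A) + √(-1 + K)) + 0) = 4 - ((K + √(-1 + K) - A) + 0) = 4 - (K + √(-1 + K) - A) = 4 + (A - K - √(-1 + K)) = 4 + A - K - √(-1 + K))
1/(901 + o(-18, 25)) = 1/(901 + (4 - 18 - 1*25 - √(-1 + 25))) = 1/(901 + (4 - 18 - 25 - √24)) = 1/(901 + (4 - 18 - 25 - 2*√6)) = 1/(901 + (-39 - 2*√6)) = 1/(862 - 2*√6)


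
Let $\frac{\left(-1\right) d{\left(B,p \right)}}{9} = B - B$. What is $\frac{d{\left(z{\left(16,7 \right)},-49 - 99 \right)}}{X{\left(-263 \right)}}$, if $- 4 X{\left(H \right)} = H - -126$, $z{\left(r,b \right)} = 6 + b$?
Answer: $0$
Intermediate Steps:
$d{\left(B,p \right)} = 0$ ($d{\left(B,p \right)} = - 9 \left(B - B\right) = \left(-9\right) 0 = 0$)
$X{\left(H \right)} = - \frac{63}{2} - \frac{H}{4}$ ($X{\left(H \right)} = - \frac{H - -126}{4} = - \frac{H + 126}{4} = - \frac{126 + H}{4} = - \frac{63}{2} - \frac{H}{4}$)
$\frac{d{\left(z{\left(16,7 \right)},-49 - 99 \right)}}{X{\left(-263 \right)}} = \frac{0}{- \frac{63}{2} - - \frac{263}{4}} = \frac{0}{- \frac{63}{2} + \frac{263}{4}} = \frac{0}{\frac{137}{4}} = 0 \cdot \frac{4}{137} = 0$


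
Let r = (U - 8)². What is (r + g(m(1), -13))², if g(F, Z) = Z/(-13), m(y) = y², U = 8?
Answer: 1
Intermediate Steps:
r = 0 (r = (8 - 8)² = 0² = 0)
g(F, Z) = -Z/13 (g(F, Z) = Z*(-1/13) = -Z/13)
(r + g(m(1), -13))² = (0 - 1/13*(-13))² = (0 + 1)² = 1² = 1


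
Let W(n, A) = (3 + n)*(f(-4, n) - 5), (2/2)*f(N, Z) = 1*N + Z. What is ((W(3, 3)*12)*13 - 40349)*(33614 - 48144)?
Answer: 667871450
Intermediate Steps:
f(N, Z) = N + Z (f(N, Z) = 1*N + Z = N + Z)
W(n, A) = (-9 + n)*(3 + n) (W(n, A) = (3 + n)*((-4 + n) - 5) = (3 + n)*(-9 + n) = (-9 + n)*(3 + n))
((W(3, 3)*12)*13 - 40349)*(33614 - 48144) = (((-27 + 3² - 6*3)*12)*13 - 40349)*(33614 - 48144) = (((-27 + 9 - 18)*12)*13 - 40349)*(-14530) = (-36*12*13 - 40349)*(-14530) = (-432*13 - 40349)*(-14530) = (-5616 - 40349)*(-14530) = -45965*(-14530) = 667871450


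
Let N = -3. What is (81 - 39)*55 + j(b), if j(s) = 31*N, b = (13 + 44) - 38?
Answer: 2217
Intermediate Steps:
b = 19 (b = 57 - 38 = 19)
j(s) = -93 (j(s) = 31*(-3) = -93)
(81 - 39)*55 + j(b) = (81 - 39)*55 - 93 = 42*55 - 93 = 2310 - 93 = 2217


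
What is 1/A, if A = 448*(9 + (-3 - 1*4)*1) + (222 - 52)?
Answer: 1/1066 ≈ 0.00093809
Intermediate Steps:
A = 1066 (A = 448*(9 + (-3 - 4)*1) + 170 = 448*(9 - 7*1) + 170 = 448*(9 - 7) + 170 = 448*2 + 170 = 896 + 170 = 1066)
1/A = 1/1066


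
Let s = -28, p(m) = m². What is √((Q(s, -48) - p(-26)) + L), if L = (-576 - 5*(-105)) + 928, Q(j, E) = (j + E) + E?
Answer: √77 ≈ 8.7750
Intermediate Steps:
Q(j, E) = j + 2*E (Q(j, E) = (E + j) + E = j + 2*E)
L = 877 (L = (-576 + 525) + 928 = -51 + 928 = 877)
√((Q(s, -48) - p(-26)) + L) = √(((-28 + 2*(-48)) - 1*(-26)²) + 877) = √(((-28 - 96) - 1*676) + 877) = √((-124 - 676) + 877) = √(-800 + 877) = √77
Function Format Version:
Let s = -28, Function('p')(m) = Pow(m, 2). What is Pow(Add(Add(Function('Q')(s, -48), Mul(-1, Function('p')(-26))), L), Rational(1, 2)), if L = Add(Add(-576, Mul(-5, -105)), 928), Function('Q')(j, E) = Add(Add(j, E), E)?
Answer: Pow(77, Rational(1, 2)) ≈ 8.7750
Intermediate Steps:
Function('Q')(j, E) = Add(j, Mul(2, E)) (Function('Q')(j, E) = Add(Add(E, j), E) = Add(j, Mul(2, E)))
L = 877 (L = Add(Add(-576, 525), 928) = Add(-51, 928) = 877)
Pow(Add(Add(Function('Q')(s, -48), Mul(-1, Function('p')(-26))), L), Rational(1, 2)) = Pow(Add(Add(Add(-28, Mul(2, -48)), Mul(-1, Pow(-26, 2))), 877), Rational(1, 2)) = Pow(Add(Add(Add(-28, -96), Mul(-1, 676)), 877), Rational(1, 2)) = Pow(Add(Add(-124, -676), 877), Rational(1, 2)) = Pow(Add(-800, 877), Rational(1, 2)) = Pow(77, Rational(1, 2))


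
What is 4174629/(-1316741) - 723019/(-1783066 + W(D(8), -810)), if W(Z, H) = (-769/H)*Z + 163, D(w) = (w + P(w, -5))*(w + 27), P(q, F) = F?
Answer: -350487737545125/126764471855839 ≈ -2.7649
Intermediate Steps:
D(w) = (-5 + w)*(27 + w) (D(w) = (w - 5)*(w + 27) = (-5 + w)*(27 + w))
W(Z, H) = 163 - 769*Z/H (W(Z, H) = -769*Z/H + 163 = 163 - 769*Z/H)
4174629/(-1316741) - 723019/(-1783066 + W(D(8), -810)) = 4174629/(-1316741) - 723019/(-1783066 + (163 - 769*(-135 + 8² + 22*8)/(-810))) = 4174629*(-1/1316741) - 723019/(-1783066 + (163 - 769*(-135 + 64 + 176)*(-1/810))) = -4174629/1316741 - 723019/(-1783066 + (163 - 769*105*(-1/810))) = -4174629/1316741 - 723019/(-1783066 + (163 + 5383/54)) = -4174629/1316741 - 723019/(-1783066 + 14185/54) = -4174629/1316741 - 723019/(-96271379/54) = -4174629/1316741 - 723019*(-54/96271379) = -4174629/1316741 + 39043026/96271379 = -350487737545125/126764471855839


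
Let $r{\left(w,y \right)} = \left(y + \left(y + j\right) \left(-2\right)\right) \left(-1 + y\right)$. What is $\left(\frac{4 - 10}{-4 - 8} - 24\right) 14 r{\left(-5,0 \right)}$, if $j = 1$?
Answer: $-658$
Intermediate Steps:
$r{\left(w,y \right)} = \left(-1 + y\right) \left(-2 - y\right)$ ($r{\left(w,y \right)} = \left(y + \left(y + 1\right) \left(-2\right)\right) \left(-1 + y\right) = \left(y + \left(1 + y\right) \left(-2\right)\right) \left(-1 + y\right) = \left(y - \left(2 + 2 y\right)\right) \left(-1 + y\right) = \left(-2 - y\right) \left(-1 + y\right) = \left(-1 + y\right) \left(-2 - y\right)$)
$\left(\frac{4 - 10}{-4 - 8} - 24\right) 14 r{\left(-5,0 \right)} = \left(\frac{4 - 10}{-4 - 8} - 24\right) 14 \left(2 - 0 - 0^{2}\right) = \left(- \frac{6}{-12} - 24\right) 14 \left(2 + 0 - 0\right) = \left(\left(-6\right) \left(- \frac{1}{12}\right) - 24\right) 14 \left(2 + 0 + 0\right) = \left(\frac{1}{2} - 24\right) 14 \cdot 2 = \left(- \frac{47}{2}\right) 14 \cdot 2 = \left(-329\right) 2 = -658$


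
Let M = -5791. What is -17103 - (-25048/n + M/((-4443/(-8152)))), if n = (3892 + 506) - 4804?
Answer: -5898064723/901929 ≈ -6539.4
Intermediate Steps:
n = -406 (n = 4398 - 4804 = -406)
-17103 - (-25048/n + M/((-4443/(-8152)))) = -17103 - (-25048/(-406) - 5791/((-4443/(-8152)))) = -17103 - (-25048*(-1/406) - 5791/((-4443*(-1/8152)))) = -17103 - (12524/203 - 5791/4443/8152) = -17103 - (12524/203 - 5791*8152/4443) = -17103 - (12524/203 - 47208232/4443) = -17103 - 1*(-9527626964/901929) = -17103 + 9527626964/901929 = -5898064723/901929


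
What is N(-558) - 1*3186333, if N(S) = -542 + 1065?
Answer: -3185810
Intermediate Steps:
N(S) = 523
N(-558) - 1*3186333 = 523 - 1*3186333 = 523 - 3186333 = -3185810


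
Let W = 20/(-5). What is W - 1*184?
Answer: -188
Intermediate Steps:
W = -4 (W = 20*(-1/5) = -4)
W - 1*184 = -4 - 1*184 = -4 - 184 = -188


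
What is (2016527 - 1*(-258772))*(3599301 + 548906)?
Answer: 9438411238893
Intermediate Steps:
(2016527 - 1*(-258772))*(3599301 + 548906) = (2016527 + 258772)*4148207 = 2275299*4148207 = 9438411238893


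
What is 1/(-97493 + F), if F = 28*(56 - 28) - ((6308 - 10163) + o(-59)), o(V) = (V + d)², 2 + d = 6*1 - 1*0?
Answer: -1/95879 ≈ -1.0430e-5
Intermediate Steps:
d = 4 (d = -2 + (6*1 - 1*0) = -2 + (6 + 0) = -2 + 6 = 4)
o(V) = (4 + V)² (o(V) = (V + 4)² = (4 + V)²)
F = 1614 (F = 28*(56 - 28) - ((6308 - 10163) + (4 - 59)²) = 28*28 - (-3855 + (-55)²) = 784 - (-3855 + 3025) = 784 - 1*(-830) = 784 + 830 = 1614)
1/(-97493 + F) = 1/(-97493 + 1614) = 1/(-95879) = -1/95879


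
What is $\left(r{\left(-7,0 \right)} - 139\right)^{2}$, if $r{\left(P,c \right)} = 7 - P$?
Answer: $15625$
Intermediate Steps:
$\left(r{\left(-7,0 \right)} - 139\right)^{2} = \left(\left(7 - -7\right) - 139\right)^{2} = \left(\left(7 + 7\right) - 139\right)^{2} = \left(14 - 139\right)^{2} = \left(-125\right)^{2} = 15625$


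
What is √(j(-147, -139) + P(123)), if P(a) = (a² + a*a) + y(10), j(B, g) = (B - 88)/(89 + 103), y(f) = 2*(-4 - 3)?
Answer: √17419839/24 ≈ 173.90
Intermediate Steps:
y(f) = -14 (y(f) = 2*(-7) = -14)
j(B, g) = -11/24 + B/192 (j(B, g) = (-88 + B)/192 = (-88 + B)*(1/192) = -11/24 + B/192)
P(a) = -14 + 2*a² (P(a) = (a² + a*a) - 14 = (a² + a²) - 14 = 2*a² - 14 = -14 + 2*a²)
√(j(-147, -139) + P(123)) = √((-11/24 + (1/192)*(-147)) + (-14 + 2*123²)) = √((-11/24 - 49/64) + (-14 + 2*15129)) = √(-235/192 + (-14 + 30258)) = √(-235/192 + 30244) = √(5806613/192) = √17419839/24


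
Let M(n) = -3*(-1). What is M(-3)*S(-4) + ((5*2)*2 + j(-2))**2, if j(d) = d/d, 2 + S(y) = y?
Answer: 423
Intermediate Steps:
M(n) = 3
S(y) = -2 + y
j(d) = 1
M(-3)*S(-4) + ((5*2)*2 + j(-2))**2 = 3*(-2 - 4) + ((5*2)*2 + 1)**2 = 3*(-6) + (10*2 + 1)**2 = -18 + (20 + 1)**2 = -18 + 21**2 = -18 + 441 = 423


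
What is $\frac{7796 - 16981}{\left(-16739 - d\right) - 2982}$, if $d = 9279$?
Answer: $\frac{1837}{5800} \approx 0.31672$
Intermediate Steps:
$\frac{7796 - 16981}{\left(-16739 - d\right) - 2982} = \frac{7796 - 16981}{\left(-16739 - 9279\right) - 2982} = - \frac{9185}{\left(-16739 - 9279\right) - 2982} = - \frac{9185}{-26018 - 2982} = - \frac{9185}{-29000} = \left(-9185\right) \left(- \frac{1}{29000}\right) = \frac{1837}{5800}$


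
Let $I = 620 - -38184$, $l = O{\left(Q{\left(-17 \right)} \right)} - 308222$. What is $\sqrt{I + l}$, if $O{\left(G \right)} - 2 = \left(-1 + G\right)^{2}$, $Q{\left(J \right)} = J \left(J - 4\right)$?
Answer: $2 i \sqrt{35670} \approx 377.73 i$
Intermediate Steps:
$Q{\left(J \right)} = J \left(-4 + J\right)$
$O{\left(G \right)} = 2 + \left(-1 + G\right)^{2}$
$l = -181484$ ($l = \left(2 + \left(-1 - 17 \left(-4 - 17\right)\right)^{2}\right) - 308222 = \left(2 + \left(-1 - -357\right)^{2}\right) - 308222 = \left(2 + \left(-1 + 357\right)^{2}\right) - 308222 = \left(2 + 356^{2}\right) - 308222 = \left(2 + 126736\right) - 308222 = 126738 - 308222 = -181484$)
$I = 38804$ ($I = 620 + 38184 = 38804$)
$\sqrt{I + l} = \sqrt{38804 - 181484} = \sqrt{-142680} = 2 i \sqrt{35670}$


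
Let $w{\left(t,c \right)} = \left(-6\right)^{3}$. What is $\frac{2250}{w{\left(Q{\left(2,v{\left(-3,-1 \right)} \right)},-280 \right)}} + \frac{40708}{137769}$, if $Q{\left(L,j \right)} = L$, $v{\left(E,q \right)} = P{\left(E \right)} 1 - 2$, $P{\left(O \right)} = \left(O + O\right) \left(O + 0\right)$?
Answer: $- \frac{1859181}{183692} \approx -10.121$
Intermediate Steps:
$P{\left(O \right)} = 2 O^{2}$ ($P{\left(O \right)} = 2 O O = 2 O^{2}$)
$v{\left(E,q \right)} = -2 + 2 E^{2}$ ($v{\left(E,q \right)} = 2 E^{2} \cdot 1 - 2 = 2 E^{2} - 2 = -2 + 2 E^{2}$)
$w{\left(t,c \right)} = -216$
$\frac{2250}{w{\left(Q{\left(2,v{\left(-3,-1 \right)} \right)},-280 \right)}} + \frac{40708}{137769} = \frac{2250}{-216} + \frac{40708}{137769} = 2250 \left(- \frac{1}{216}\right) + 40708 \cdot \frac{1}{137769} = - \frac{125}{12} + \frac{40708}{137769} = - \frac{1859181}{183692}$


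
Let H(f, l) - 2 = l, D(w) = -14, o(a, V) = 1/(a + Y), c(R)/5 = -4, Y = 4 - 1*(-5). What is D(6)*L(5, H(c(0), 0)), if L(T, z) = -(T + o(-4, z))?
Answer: 364/5 ≈ 72.800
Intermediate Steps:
Y = 9 (Y = 4 + 5 = 9)
c(R) = -20 (c(R) = 5*(-4) = -20)
o(a, V) = 1/(9 + a) (o(a, V) = 1/(a + 9) = 1/(9 + a))
H(f, l) = 2 + l
L(T, z) = -⅕ - T (L(T, z) = -(T + 1/(9 - 4)) = -(T + 1/5) = -(T + ⅕) = -(⅕ + T) = -⅕ - T)
D(6)*L(5, H(c(0), 0)) = -14*(-⅕ - 1*5) = -14*(-⅕ - 5) = -14*(-26/5) = 364/5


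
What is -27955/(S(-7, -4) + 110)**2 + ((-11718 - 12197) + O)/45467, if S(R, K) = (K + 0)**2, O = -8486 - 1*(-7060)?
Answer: -1673343701/721834092 ≈ -2.3182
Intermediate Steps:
O = -1426 (O = -8486 + 7060 = -1426)
S(R, K) = K**2
-27955/(S(-7, -4) + 110)**2 + ((-11718 - 12197) + O)/45467 = -27955/((-4)**2 + 110)**2 + ((-11718 - 12197) - 1426)/45467 = -27955/(16 + 110)**2 + (-23915 - 1426)*(1/45467) = -27955/(126**2) - 25341*1/45467 = -27955/15876 - 25341/45467 = -1673343701/721834092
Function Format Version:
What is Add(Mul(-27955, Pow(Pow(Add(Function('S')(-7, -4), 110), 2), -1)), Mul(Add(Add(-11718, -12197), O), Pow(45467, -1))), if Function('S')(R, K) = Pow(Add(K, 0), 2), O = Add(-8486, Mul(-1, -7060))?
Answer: Rational(-1673343701, 721834092) ≈ -2.3182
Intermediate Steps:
O = -1426 (O = Add(-8486, 7060) = -1426)
Function('S')(R, K) = Pow(K, 2)
Add(Mul(-27955, Pow(Pow(Add(Function('S')(-7, -4), 110), 2), -1)), Mul(Add(Add(-11718, -12197), O), Pow(45467, -1))) = Add(Mul(-27955, Pow(Pow(Add(Pow(-4, 2), 110), 2), -1)), Mul(Add(Add(-11718, -12197), -1426), Pow(45467, -1))) = Add(Mul(-27955, Pow(Pow(Add(16, 110), 2), -1)), Mul(Add(-23915, -1426), Rational(1, 45467))) = Add(Mul(-27955, Pow(Pow(126, 2), -1)), Mul(-25341, Rational(1, 45467))) = Add(Mul(-27955, Pow(15876, -1)), Rational(-25341, 45467)) = Add(Mul(-27955, Rational(1, 15876)), Rational(-25341, 45467)) = Add(Rational(-27955, 15876), Rational(-25341, 45467)) = Rational(-1673343701, 721834092)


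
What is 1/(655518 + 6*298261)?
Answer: 1/2445084 ≈ 4.0898e-7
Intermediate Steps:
1/(655518 + 6*298261) = 1/(655518 + 1789566) = 1/2445084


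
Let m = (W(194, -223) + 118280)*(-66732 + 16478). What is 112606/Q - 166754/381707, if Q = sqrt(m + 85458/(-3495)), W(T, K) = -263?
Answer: -166754/381707 - 56303*I*sqrt(2012366445658435)/1727353172239 ≈ -0.43686 - 1.4622*I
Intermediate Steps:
m = -5930826318 (m = (-263 + 118280)*(-66732 + 16478) = 118017*(-50254) = -5930826318)
Q = 2*I*sqrt(2012366445658435)/1165 (Q = sqrt(-5930826318 + 85458/(-3495)) = sqrt(-5930826318 + 85458*(-1/3495)) = sqrt(-5930826318 - 28486/1165) = sqrt(-6909412688956/1165) = 2*I*sqrt(2012366445658435)/1165 ≈ 77012.0*I)
112606/Q - 166754/381707 = 112606/((2*I*sqrt(2012366445658435)/1165)) - 166754/381707 = 112606*(-I*sqrt(2012366445658435)/3454706344478) - 166754*1/381707 = -56303*I*sqrt(2012366445658435)/1727353172239 - 166754/381707 = -166754/381707 - 56303*I*sqrt(2012366445658435)/1727353172239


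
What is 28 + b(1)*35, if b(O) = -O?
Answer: -7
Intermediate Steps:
28 + b(1)*35 = 28 - 1*1*35 = 28 - 1*35 = 28 - 35 = -7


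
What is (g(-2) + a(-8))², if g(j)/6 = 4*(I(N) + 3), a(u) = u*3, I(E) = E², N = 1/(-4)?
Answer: 9801/4 ≈ 2450.3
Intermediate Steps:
N = -¼ ≈ -0.25000
a(u) = 3*u
g(j) = 147/2 (g(j) = 6*(4*((-¼)² + 3)) = 6*(4*(1/16 + 3)) = 6*(4*(49/16)) = 6*(49/4) = 147/2)
(g(-2) + a(-8))² = (147/2 + 3*(-8))² = (147/2 - 24)² = (99/2)² = 9801/4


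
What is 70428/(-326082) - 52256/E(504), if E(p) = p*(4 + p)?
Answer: -182664389/434830347 ≈ -0.42008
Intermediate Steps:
70428/(-326082) - 52256/E(504) = 70428/(-326082) - 52256*1/(504*(4 + 504)) = 70428*(-1/326082) - 52256/(504*508) = -11738/54347 - 52256/256032 = -11738/54347 - 52256*1/256032 = -11738/54347 - 1633/8001 = -182664389/434830347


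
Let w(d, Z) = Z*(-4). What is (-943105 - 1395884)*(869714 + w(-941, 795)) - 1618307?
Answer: -2026815112433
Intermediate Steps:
w(d, Z) = -4*Z
(-943105 - 1395884)*(869714 + w(-941, 795)) - 1618307 = (-943105 - 1395884)*(869714 - 4*795) - 1618307 = -2338989*(869714 - 3180) - 1618307 = -2338989*866534 - 1618307 = -2026813494126 - 1618307 = -2026815112433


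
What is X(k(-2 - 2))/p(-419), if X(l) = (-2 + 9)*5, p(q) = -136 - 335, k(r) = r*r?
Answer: -35/471 ≈ -0.074310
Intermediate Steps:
k(r) = r²
p(q) = -471
X(l) = 35 (X(l) = 7*5 = 35)
X(k(-2 - 2))/p(-419) = 35/(-471) = 35*(-1/471) = -35/471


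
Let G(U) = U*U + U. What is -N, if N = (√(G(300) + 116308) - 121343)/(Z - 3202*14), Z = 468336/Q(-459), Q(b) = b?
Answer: -18565479/7014796 + 153*√12913/1753699 ≈ -2.6367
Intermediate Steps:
G(U) = U + U² (G(U) = U² + U = U + U²)
Z = -156112/153 (Z = 468336/(-459) = 468336*(-1/459) = -156112/153 ≈ -1020.3)
N = 18565479/7014796 - 153*√12913/1753699 (N = (√(300*(1 + 300) + 116308) - 121343)/(-156112/153 - 3202*14) = (√(300*301 + 116308) - 121343)/(-156112/153 - 44828) = (√(90300 + 116308) - 121343)/(-7014796/153) = (√206608 - 121343)*(-153/7014796) = (4*√12913 - 121343)*(-153/7014796) = (-121343 + 4*√12913)*(-153/7014796) = 18565479/7014796 - 153*√12913/1753699 ≈ 2.6367)
-N = -(18565479/7014796 - 153*√12913/1753699) = -18565479/7014796 + 153*√12913/1753699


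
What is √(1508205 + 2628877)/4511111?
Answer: √4137082/4511111 ≈ 0.00045088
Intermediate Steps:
√(1508205 + 2628877)/4511111 = √4137082*(1/4511111) = √4137082/4511111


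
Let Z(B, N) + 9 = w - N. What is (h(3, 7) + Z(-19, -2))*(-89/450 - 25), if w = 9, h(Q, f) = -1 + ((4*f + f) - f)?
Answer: -328831/450 ≈ -730.74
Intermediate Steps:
h(Q, f) = -1 + 4*f (h(Q, f) = -1 + (5*f - f) = -1 + 4*f)
Z(B, N) = -N (Z(B, N) = -9 + (9 - N) = -N)
(h(3, 7) + Z(-19, -2))*(-89/450 - 25) = ((-1 + 4*7) - 1*(-2))*(-89/450 - 25) = ((-1 + 28) + 2)*(-89*1/450 - 25) = (27 + 2)*(-89/450 - 25) = 29*(-11339/450) = -328831/450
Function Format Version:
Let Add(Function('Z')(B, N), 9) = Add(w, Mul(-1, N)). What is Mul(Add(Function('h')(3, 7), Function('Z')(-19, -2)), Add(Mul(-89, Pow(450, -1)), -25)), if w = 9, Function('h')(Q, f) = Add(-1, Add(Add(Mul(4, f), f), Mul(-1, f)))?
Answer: Rational(-328831, 450) ≈ -730.74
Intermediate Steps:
Function('h')(Q, f) = Add(-1, Mul(4, f)) (Function('h')(Q, f) = Add(-1, Add(Mul(5, f), Mul(-1, f))) = Add(-1, Mul(4, f)))
Function('Z')(B, N) = Mul(-1, N) (Function('Z')(B, N) = Add(-9, Add(9, Mul(-1, N))) = Mul(-1, N))
Mul(Add(Function('h')(3, 7), Function('Z')(-19, -2)), Add(Mul(-89, Pow(450, -1)), -25)) = Mul(Add(Add(-1, Mul(4, 7)), Mul(-1, -2)), Add(Mul(-89, Pow(450, -1)), -25)) = Mul(Add(Add(-1, 28), 2), Add(Mul(-89, Rational(1, 450)), -25)) = Mul(Add(27, 2), Add(Rational(-89, 450), -25)) = Mul(29, Rational(-11339, 450)) = Rational(-328831, 450)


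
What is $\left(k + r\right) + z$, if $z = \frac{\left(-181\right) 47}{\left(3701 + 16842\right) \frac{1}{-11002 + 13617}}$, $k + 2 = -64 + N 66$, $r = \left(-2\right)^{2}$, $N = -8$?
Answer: $- \frac{34366175}{20543} \approx -1672.9$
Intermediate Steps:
$r = 4$
$k = -594$ ($k = -2 - 592 = -594$)
$z = - \frac{22245805}{20543}$ ($z = - \frac{8507}{20543 \cdot \frac{1}{2615}} = - \frac{8507}{\frac{20543}{2615}} = \left(-8507\right) \frac{2615}{20543} = - \frac{22245805}{20543} \approx -1082.9$)
$\left(k + r\right) + z = \left(-594 + 4\right) - \frac{22245805}{20543} = -590 - \frac{22245805}{20543} = - \frac{34366175}{20543}$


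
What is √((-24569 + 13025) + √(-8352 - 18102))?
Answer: √(-11544 + I*√26454) ≈ 0.7569 + 107.45*I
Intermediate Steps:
√((-24569 + 13025) + √(-8352 - 18102)) = √(-11544 + √(-26454)) = √(-11544 + I*√26454)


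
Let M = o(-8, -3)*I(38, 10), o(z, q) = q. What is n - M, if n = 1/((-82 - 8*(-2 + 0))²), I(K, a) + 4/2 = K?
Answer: 470449/4356 ≈ 108.00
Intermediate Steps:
I(K, a) = -2 + K
M = -108 (M = -3*(-2 + 38) = -3*36 = -108)
n = 1/4356 (n = 1/((-82 - 8*(-2))²) = 1/((-82 + 16)²) = 1/((-66)²) = 1/4356 ≈ 0.00022957)
n - M = 1/4356 - 1*(-108) = 1/4356 + 108 = 470449/4356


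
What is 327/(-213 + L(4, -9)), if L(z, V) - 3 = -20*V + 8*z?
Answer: 327/2 ≈ 163.50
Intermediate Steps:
L(z, V) = 3 - 20*V + 8*z (L(z, V) = 3 + (-20*V + 8*z) = 3 - 20*V + 8*z)
327/(-213 + L(4, -9)) = 327/(-213 + (3 - 20*(-9) + 8*4)) = 327/(-213 + (3 + 180 + 32)) = 327/(-213 + 215) = 327/2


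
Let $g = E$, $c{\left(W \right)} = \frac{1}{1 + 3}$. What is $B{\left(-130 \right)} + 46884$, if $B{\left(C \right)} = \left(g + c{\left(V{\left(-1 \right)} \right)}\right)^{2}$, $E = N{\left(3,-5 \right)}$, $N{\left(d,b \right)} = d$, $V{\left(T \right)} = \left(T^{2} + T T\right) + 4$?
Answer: $\frac{750313}{16} \approx 46895.0$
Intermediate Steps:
$V{\left(T \right)} = 4 + 2 T^{2}$ ($V{\left(T \right)} = \left(T^{2} + T^{2}\right) + 4 = 2 T^{2} + 4 = 4 + 2 T^{2}$)
$c{\left(W \right)} = \frac{1}{4}$
$E = 3$
$g = 3$
$B{\left(C \right)} = \frac{169}{16}$ ($B{\left(C \right)} = \left(3 + \frac{1}{4}\right)^{2} = \left(\frac{13}{4}\right)^{2} = \frac{169}{16}$)
$B{\left(-130 \right)} + 46884 = \frac{169}{16} + 46884 = \frac{750313}{16}$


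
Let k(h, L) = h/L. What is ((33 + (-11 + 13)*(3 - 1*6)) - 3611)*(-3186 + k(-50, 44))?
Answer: 125649664/11 ≈ 1.1423e+7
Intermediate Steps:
((33 + (-11 + 13)*(3 - 1*6)) - 3611)*(-3186 + k(-50, 44)) = ((33 + (-11 + 13)*(3 - 1*6)) - 3611)*(-3186 - 50/44) = ((33 + 2*(3 - 6)) - 3611)*(-3186 - 50*1/44) = ((33 + 2*(-3)) - 3611)*(-3186 - 25/22) = ((33 - 6) - 3611)*(-70117/22) = (27 - 3611)*(-70117/22) = -3584*(-70117/22) = 125649664/11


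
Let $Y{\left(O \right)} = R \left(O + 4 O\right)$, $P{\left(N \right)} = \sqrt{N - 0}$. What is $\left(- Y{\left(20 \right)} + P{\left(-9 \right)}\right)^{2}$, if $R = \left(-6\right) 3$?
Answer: $3239991 + 10800 i \approx 3.24 \cdot 10^{6} + 10800.0 i$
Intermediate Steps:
$R = -18$
$P{\left(N \right)} = \sqrt{N}$ ($P{\left(N \right)} = \sqrt{N + 0} = \sqrt{N}$)
$Y{\left(O \right)} = - 90 O$ ($Y{\left(O \right)} = - 18 \left(O + 4 O\right) = - 18 \cdot 5 O = - 90 O$)
$\left(- Y{\left(20 \right)} + P{\left(-9 \right)}\right)^{2} = \left(- \left(-90\right) 20 + \sqrt{-9}\right)^{2} = \left(\left(-1\right) \left(-1800\right) + 3 i\right)^{2} = \left(1800 + 3 i\right)^{2}$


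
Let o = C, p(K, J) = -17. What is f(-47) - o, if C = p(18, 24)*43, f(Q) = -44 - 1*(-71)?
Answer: 758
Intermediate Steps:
f(Q) = 27 (f(Q) = -44 + 71 = 27)
C = -731 (C = -17*43 = -731)
o = -731
f(-47) - o = 27 - 1*(-731) = 27 + 731 = 758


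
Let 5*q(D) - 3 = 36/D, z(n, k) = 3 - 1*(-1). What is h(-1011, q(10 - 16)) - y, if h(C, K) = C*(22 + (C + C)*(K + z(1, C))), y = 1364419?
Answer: 27818809/5 ≈ 5.5638e+6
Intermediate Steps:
z(n, k) = 4 (z(n, k) = 3 + 1 = 4)
q(D) = 3/5 + 36/(5*D) (q(D) = 3/5 + (36/D)/5 = 3/5 + 36/(5*D))
h(C, K) = C*(22 + 2*C*(4 + K)) (h(C, K) = C*(22 + (C + C)*(K + 4)) = C*(22 + (2*C)*(4 + K)) = C*(22 + 2*C*(4 + K)))
h(-1011, q(10 - 16)) - y = 2*(-1011)*(11 + 4*(-1011) - 3033*(12 + (10 - 16))/(5*(10 - 16))) - 1*1364419 = 2*(-1011)*(11 - 4044 - 3033*(12 - 6)/(5*(-6))) - 1364419 = 2*(-1011)*(11 - 4044 - 3033*(-1)*6/(5*6)) - 1364419 = 2*(-1011)*(11 - 4044 - 1011*(-3/5)) - 1364419 = 2*(-1011)*(11 - 4044 + 3033/5) - 1364419 = 2*(-1011)*(-17132/5) - 1364419 = 34640904/5 - 1364419 = 27818809/5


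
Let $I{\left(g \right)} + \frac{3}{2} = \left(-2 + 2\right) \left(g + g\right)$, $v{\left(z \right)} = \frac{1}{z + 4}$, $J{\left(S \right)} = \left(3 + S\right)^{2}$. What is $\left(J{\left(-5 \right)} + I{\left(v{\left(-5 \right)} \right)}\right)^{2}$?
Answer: $\frac{25}{4} \approx 6.25$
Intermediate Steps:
$v{\left(z \right)} = \frac{1}{4 + z}$
$I{\left(g \right)} = - \frac{3}{2}$ ($I{\left(g \right)} = - \frac{3}{2} + \left(-2 + 2\right) \left(g + g\right) = - \frac{3}{2} + 0 \cdot 2 g = - \frac{3}{2} + 0 = - \frac{3}{2}$)
$\left(J{\left(-5 \right)} + I{\left(v{\left(-5 \right)} \right)}\right)^{2} = \left(\left(3 - 5\right)^{2} - \frac{3}{2}\right)^{2} = \left(\left(-2\right)^{2} - \frac{3}{2}\right)^{2} = \left(4 - \frac{3}{2}\right)^{2} = \left(\frac{5}{2}\right)^{2} = \frac{25}{4}$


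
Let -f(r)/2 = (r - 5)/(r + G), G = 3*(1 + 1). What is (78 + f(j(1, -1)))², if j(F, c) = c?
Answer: 161604/25 ≈ 6464.2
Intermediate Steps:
G = 6 (G = 3*2 = 6)
f(r) = -2*(-5 + r)/(6 + r) (f(r) = -2*(r - 5)/(r + 6) = -2*(-5 + r)/(6 + r))
(78 + f(j(1, -1)))² = (78 + 2*(5 - 1*(-1))/(6 - 1))² = (78 + 2*(5 + 1)/5)² = (78 + 2*(⅕)*6)² = (78 + 12/5)² = (402/5)² = 161604/25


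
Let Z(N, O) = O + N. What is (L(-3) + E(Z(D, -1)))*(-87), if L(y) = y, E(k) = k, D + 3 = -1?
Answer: 696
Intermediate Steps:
D = -4 (D = -3 - 1 = -4)
Z(N, O) = N + O
(L(-3) + E(Z(D, -1)))*(-87) = (-3 + (-4 - 1))*(-87) = (-3 - 5)*(-87) = -8*(-87) = 696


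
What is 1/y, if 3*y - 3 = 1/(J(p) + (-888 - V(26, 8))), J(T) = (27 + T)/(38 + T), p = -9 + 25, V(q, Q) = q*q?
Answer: 84413/84395 ≈ 1.0002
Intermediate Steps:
V(q, Q) = q²
p = 16
J(T) = (27 + T)/(38 + T)
y = 84395/84413 (y = 1 + 1/(3*((27 + 16)/(38 + 16) + (-888 - 1*26²))) = 1 + 1/(3*(43/54 + (-888 - 1*676))) = 1 + 1/(3*((1/54)*43 + (-888 - 676))) = 1 + 1/(3*(43/54 - 1564)) = 1 + 1/(3*(-84413/54)) = 1 + (⅓)*(-54/84413) = 1 - 18/84413 = 84395/84413 ≈ 0.99979)
1/y = 1/(84395/84413) = 84413/84395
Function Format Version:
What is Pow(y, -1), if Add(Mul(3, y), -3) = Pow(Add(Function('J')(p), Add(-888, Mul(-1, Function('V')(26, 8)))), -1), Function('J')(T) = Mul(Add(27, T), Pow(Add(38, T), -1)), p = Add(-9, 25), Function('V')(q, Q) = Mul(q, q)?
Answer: Rational(84413, 84395) ≈ 1.0002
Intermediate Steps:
Function('V')(q, Q) = Pow(q, 2)
p = 16
Function('J')(T) = Mul(Pow(Add(38, T), -1), Add(27, T))
y = Rational(84395, 84413) (y = Add(1, Mul(Rational(1, 3), Pow(Add(Mul(Pow(Add(38, 16), -1), Add(27, 16)), Add(-888, Mul(-1, Pow(26, 2)))), -1))) = Add(1, Mul(Rational(1, 3), Pow(Add(Mul(Pow(54, -1), 43), Add(-888, Mul(-1, 676))), -1))) = Add(1, Mul(Rational(1, 3), Pow(Add(Mul(Rational(1, 54), 43), Add(-888, -676)), -1))) = Add(1, Mul(Rational(1, 3), Pow(Add(Rational(43, 54), -1564), -1))) = Add(1, Mul(Rational(1, 3), Pow(Rational(-84413, 54), -1))) = Add(1, Mul(Rational(1, 3), Rational(-54, 84413))) = Add(1, Rational(-18, 84413)) = Rational(84395, 84413) ≈ 0.99979)
Pow(y, -1) = Pow(Rational(84395, 84413), -1) = Rational(84413, 84395)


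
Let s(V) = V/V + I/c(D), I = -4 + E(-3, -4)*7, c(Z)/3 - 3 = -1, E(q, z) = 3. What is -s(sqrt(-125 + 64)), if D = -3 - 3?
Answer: -23/6 ≈ -3.8333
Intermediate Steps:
D = -6
c(Z) = 6 (c(Z) = 9 + 3*(-1) = 9 - 3 = 6)
I = 17 (I = -4 + 3*7 = -4 + 21 = 17)
s(V) = 23/6 (s(V) = V/V + 17/6 = 1 + 17*(1/6) = 1 + 17/6 = 23/6)
-s(sqrt(-125 + 64)) = -1*23/6 = -23/6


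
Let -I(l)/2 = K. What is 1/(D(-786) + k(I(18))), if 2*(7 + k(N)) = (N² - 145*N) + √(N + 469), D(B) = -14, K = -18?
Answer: -7932/15728651 - 2*√505/15728651 ≈ -0.00050716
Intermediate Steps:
I(l) = 36 (I(l) = -2*(-18) = 36)
k(N) = -7 + N²/2 + √(469 + N)/2 - 145*N/2 (k(N) = -7 + ((N² - 145*N) + √(N + 469))/2 = -7 + ((N² - 145*N) + √(469 + N))/2 = -7 + (N² + √(469 + N) - 145*N)/2 = -7 + (N²/2 + √(469 + N)/2 - 145*N/2) = -7 + N²/2 + √(469 + N)/2 - 145*N/2)
1/(D(-786) + k(I(18))) = 1/(-14 + (-7 + (½)*36² + √(469 + 36)/2 - 145/2*36)) = 1/(-14 + (-7 + (½)*1296 + √505/2 - 2610)) = 1/(-14 + (-7 + 648 + √505/2 - 2610)) = 1/(-14 + (-1969 + √505/2)) = 1/(-1983 + √505/2)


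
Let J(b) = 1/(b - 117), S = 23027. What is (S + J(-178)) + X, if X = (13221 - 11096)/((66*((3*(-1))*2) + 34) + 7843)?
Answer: 50818790559/2206895 ≈ 23027.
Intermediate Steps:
J(b) = 1/(-117 + b)
X = 2125/7481 (X = 2125/((66*(-3*2) + 34) + 7843) = 2125/((66*(-6) + 34) + 7843) = 2125/((-396 + 34) + 7843) = 2125/(-362 + 7843) = 2125/7481 ≈ 0.28405)
(S + J(-178)) + X = (23027 + 1/(-117 - 178)) + 2125/7481 = (23027 + 1/(-295)) + 2125/7481 = (23027 - 1/295) + 2125/7481 = 6792964/295 + 2125/7481 = 50818790559/2206895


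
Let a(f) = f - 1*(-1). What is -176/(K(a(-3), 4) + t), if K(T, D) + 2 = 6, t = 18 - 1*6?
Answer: -11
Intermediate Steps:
a(f) = 1 + f (a(f) = f + 1 = 1 + f)
t = 12 (t = 18 - 6 = 12)
K(T, D) = 4 (K(T, D) = -2 + 6 = 4)
-176/(K(a(-3), 4) + t) = -176/(4 + 12) = -176/16 = -176*1/16 = -11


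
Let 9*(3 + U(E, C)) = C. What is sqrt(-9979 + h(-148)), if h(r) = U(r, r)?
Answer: I*sqrt(89986)/3 ≈ 99.992*I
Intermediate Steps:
U(E, C) = -3 + C/9
h(r) = -3 + r/9
sqrt(-9979 + h(-148)) = sqrt(-9979 + (-3 + (1/9)*(-148))) = sqrt(-9979 + (-3 - 148/9)) = sqrt(-9979 - 175/9) = sqrt(-89986/9) = I*sqrt(89986)/3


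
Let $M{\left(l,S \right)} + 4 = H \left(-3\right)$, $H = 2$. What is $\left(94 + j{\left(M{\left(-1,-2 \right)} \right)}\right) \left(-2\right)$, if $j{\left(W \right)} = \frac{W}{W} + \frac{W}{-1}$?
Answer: $-210$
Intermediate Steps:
$M{\left(l,S \right)} = -10$ ($M{\left(l,S \right)} = -4 + 2 \left(-3\right) = -4 - 6 = -10$)
$j{\left(W \right)} = 1 - W$ ($j{\left(W \right)} = 1 + W \left(-1\right) = 1 - W$)
$\left(94 + j{\left(M{\left(-1,-2 \right)} \right)}\right) \left(-2\right) = \left(94 + \left(1 - -10\right)\right) \left(-2\right) = \left(94 + \left(1 + 10\right)\right) \left(-2\right) = \left(94 + 11\right) \left(-2\right) = 105 \left(-2\right) = -210$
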